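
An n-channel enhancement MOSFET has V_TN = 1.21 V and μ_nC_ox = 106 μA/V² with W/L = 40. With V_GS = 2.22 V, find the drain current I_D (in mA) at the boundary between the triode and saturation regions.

I_D = 2.16 mA

At the boundary V_DS = V_ov = V_GS − V_TN = 2.22 − 1.21 = 1.01 V.
k_n = μ_nC_ox · (W/L) = 4.24 mA/V².
I_D = ½ k_n V_ov² = 0.5 × 4.24 × 1.01² = 2.16 mA.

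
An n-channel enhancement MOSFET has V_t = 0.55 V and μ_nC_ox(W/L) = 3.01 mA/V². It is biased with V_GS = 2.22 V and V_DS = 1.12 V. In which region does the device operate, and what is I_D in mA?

V_ov = V_GS − V_t = 2.22 − 0.55 = 1.67 V.
Since V_DS = 1.12 V < V_ov = 1.67 V, the device is in the triode region.
I_D = k_n [V_ov · V_DS − ½ V_DS²] = 3.01 × [1.67 × 1.12 − 0.5 × 1.12²] = 3.74 mA.

Triode; I_D = 3.74 mA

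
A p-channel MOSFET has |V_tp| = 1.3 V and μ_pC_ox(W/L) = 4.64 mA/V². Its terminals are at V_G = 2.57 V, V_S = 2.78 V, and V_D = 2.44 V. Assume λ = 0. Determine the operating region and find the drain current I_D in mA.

V_SG = V_S − V_G = 2.78 − 2.57 = 0.21 V; V_SD = V_S − V_D = 2.78 − 2.44 = 0.34 V.
V_SG = 0.21 V < |V_tp| = 1.3 V, so the transistor is in cutoff.

Cutoff; I_D = 0 mA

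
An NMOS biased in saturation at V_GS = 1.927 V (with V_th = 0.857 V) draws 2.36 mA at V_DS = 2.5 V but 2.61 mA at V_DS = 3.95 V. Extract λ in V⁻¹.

With V_GS fixed, I_D ∝ (1 + λ V_DS) in saturation, so I_D2/I_D1 = (1 + λ V_DS2)/(1 + λ V_DS1).
2.61/2.36 = 1.106 = (1 + 3.95 λ)/(1 + 2.5 λ).
Solving: λ (I_D1 V_DS2 − I_D2 V_DS1) = I_D2 − I_D1, so λ = (2.61 − 2.36) / (2.36 × 3.95 − 2.61 × 2.5) = 0.25 / 2.8 = 0.0894 V⁻¹.

λ = 0.0894 V⁻¹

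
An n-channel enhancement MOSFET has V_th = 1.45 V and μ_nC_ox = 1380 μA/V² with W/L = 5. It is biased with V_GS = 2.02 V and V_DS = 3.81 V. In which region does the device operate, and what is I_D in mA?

k_n = μ_nC_ox · (W/L) = 6.9 mA/V².
V_ov = V_GS − V_th = 2.02 − 1.45 = 0.57 V.
Since V_DS = 3.81 V ≥ V_ov = 0.57 V, the device is in saturation.
I_D = ½ k_n V_ov² = 0.5 × 6.9 × 0.57² = 1.12 mA.

Saturation; I_D = 1.12 mA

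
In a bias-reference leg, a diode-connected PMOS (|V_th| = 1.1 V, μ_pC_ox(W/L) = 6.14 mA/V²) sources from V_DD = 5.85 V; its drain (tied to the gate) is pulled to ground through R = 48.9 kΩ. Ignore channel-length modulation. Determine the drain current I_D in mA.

I_D = 0.0936 mA

With gate tied to drain, V_SG = V_SD ≥ V_SG − |V_th|, so the device is in saturation.
KCL at the drain: ½ k_p (V_SG − |V_th|)² = (V_DD − V_SG)/R.
Let x = V_SG − 1.1. Then 150 x² + x − 4.75 = 0, giving x = 0.175 V (positive root), so V_SG = 1.27 V.
I_D = (V_DD − V_SG)/R = (5.85 − 1.27) / 48.9 = 0.0936 mA.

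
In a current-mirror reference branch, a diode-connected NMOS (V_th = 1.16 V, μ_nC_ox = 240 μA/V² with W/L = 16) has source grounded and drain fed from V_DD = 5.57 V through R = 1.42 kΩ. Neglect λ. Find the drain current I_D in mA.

I_D = 2.33 mA

With gate tied to drain, V_GS = V_DS ≥ V_GS − V_th, so the device is in saturation.
k_n = μ_nC_ox · (W/L) = 3.84 mA/V².
KCL at the drain: ½ k_n (V_GS − V_th)² = (V_DD − V_GS)/R.
Let x = V_GS − 1.16. Then 2.73 x² + x − 4.41 = 0, giving x = 1.1 V (positive root), so V_GS = 2.26 V.
I_D = (V_DD − V_GS)/R = (5.57 − 2.26) / 1.42 = 2.33 mA.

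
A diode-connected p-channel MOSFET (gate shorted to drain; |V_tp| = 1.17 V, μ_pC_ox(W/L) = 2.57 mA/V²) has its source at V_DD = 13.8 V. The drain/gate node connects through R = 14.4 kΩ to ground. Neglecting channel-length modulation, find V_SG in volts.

With gate tied to drain, V_SG = V_SD ≥ V_SG − |V_tp|, so the device is in saturation.
KCL at the drain: ½ k_p (V_SG − |V_tp|)² = (V_DD − V_SG)/R.
Let x = V_SG − 1.17. Then 18.5 x² + x − 12.63 = 0, giving x = 0.8 V (positive root), so V_SG = 1.97 V.
I_D = (V_DD − V_SG)/R = (13.8 − 1.97) / 14.4 = 0.822 mA.

V_SG = 1.97 V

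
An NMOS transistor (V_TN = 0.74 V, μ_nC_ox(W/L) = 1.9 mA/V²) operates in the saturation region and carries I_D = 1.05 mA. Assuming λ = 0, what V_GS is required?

V_GS = 1.79 V

In saturation I_D = ½ k_n (V_GS − V_TN)², so V_GS − V_TN = √(2 I_D / k_n) = √(2 × 1.05 / 1.9) = 1.05 V.
V_GS = 0.74 + 1.05 = 1.79 V.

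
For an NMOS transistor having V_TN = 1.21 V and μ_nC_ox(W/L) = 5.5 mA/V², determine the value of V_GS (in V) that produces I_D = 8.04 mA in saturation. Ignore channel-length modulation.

V_GS = 2.92 V

In saturation I_D = ½ k_n (V_GS − V_TN)², so V_GS − V_TN = √(2 I_D / k_n) = √(2 × 8.04 / 5.5) = 1.71 V.
V_GS = 1.21 + 1.71 = 2.92 V.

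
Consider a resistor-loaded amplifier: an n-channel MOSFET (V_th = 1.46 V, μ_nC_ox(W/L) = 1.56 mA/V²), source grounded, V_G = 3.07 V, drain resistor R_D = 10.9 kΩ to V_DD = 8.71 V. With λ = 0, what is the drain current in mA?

V_GS = V_G = 3.07 V, so V_ov = 3.07 − 1.46 = 1.61 V.
Assume saturation: I_D = ½ k_n V_ov² = 0.5 × 1.56 × 1.61² = 2.02 mA, giving V_DS = V_DD − I_D R_D = 8.71 − 2.02 × 10.9 = -13.3 V.
But -13.3 V < V_ov = 1.61 V, so the device is actually in triode.
In triode I_D = k_n[V_ov V_DS − ½ V_DS²] and I_D = (V_DD − V_DS)/R_D. Equating: 8.5 V_DS² − 28.38 V_DS + 8.71 = 0, giving V_DS = 0.342 V (the root below V_ov).
I_D = (8.71 − 0.342) / 10.9 = 0.768 mA.

I_D = 0.768 mA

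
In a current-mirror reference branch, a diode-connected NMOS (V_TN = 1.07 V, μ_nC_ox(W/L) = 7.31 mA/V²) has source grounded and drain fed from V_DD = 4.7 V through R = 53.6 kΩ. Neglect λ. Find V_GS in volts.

V_GS = 1.20 V

With gate tied to drain, V_GS = V_DS ≥ V_GS − V_TN, so the device is in saturation.
KCL at the drain: ½ k_n (V_GS − V_TN)² = (V_DD − V_GS)/R.
Let x = V_GS − 1.07. Then 196 x² + x − 3.63 = 0, giving x = 0.134 V (positive root), so V_GS = 1.2 V.
I_D = (V_DD − V_GS)/R = (4.7 − 1.2) / 53.6 = 0.0652 mA.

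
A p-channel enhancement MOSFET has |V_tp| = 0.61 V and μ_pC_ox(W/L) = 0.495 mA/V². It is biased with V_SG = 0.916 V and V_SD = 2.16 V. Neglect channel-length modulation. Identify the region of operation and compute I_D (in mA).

V_ov = V_SG − |V_tp| = 0.916 − 0.61 = 0.306 V.
Since V_SD = 2.16 V ≥ V_ov = 0.306 V, the device is in saturation.
I_D = ½ k_p V_ov² = 0.5 × 0.495 × 0.306² = 0.0232 mA.

Saturation; I_D = 0.0232 mA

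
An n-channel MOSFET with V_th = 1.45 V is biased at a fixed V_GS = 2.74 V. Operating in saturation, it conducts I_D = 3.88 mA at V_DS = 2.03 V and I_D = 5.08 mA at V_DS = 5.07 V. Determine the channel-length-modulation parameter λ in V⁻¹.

λ = 0.128 V⁻¹

With V_GS fixed, I_D ∝ (1 + λ V_DS) in saturation, so I_D2/I_D1 = (1 + λ V_DS2)/(1 + λ V_DS1).
5.08/3.88 = 1.309 = (1 + 5.07 λ)/(1 + 2.03 λ).
Solving: λ (I_D1 V_DS2 − I_D2 V_DS1) = I_D2 − I_D1, so λ = (5.08 − 3.88) / (3.88 × 5.07 − 5.08 × 2.03) = 1.2 / 9.36 = 0.128 V⁻¹.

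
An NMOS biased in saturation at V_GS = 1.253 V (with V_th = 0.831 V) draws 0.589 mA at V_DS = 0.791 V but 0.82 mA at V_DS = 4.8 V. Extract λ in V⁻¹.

With V_GS fixed, I_D ∝ (1 + λ V_DS) in saturation, so I_D2/I_D1 = (1 + λ V_DS2)/(1 + λ V_DS1).
0.82/0.589 = 1.392 = (1 + 4.8 λ)/(1 + 0.791 λ).
Solving: λ (I_D1 V_DS2 − I_D2 V_DS1) = I_D2 − I_D1, so λ = (0.82 − 0.589) / (0.589 × 4.8 − 0.82 × 0.791) = 0.231 / 2.18 = 0.106 V⁻¹.

λ = 0.106 V⁻¹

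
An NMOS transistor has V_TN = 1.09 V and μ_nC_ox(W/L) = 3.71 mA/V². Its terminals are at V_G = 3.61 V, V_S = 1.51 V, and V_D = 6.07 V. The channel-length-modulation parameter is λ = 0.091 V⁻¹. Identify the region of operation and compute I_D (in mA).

V_GS = V_G − V_S = 3.61 − 1.51 = 2.1 V; V_DS = V_D − V_S = 6.07 − 1.51 = 4.56 V.
V_ov = V_GS − V_TN = 2.1 − 1.09 = 1.01 V.
Since V_DS = 4.56 V ≥ V_ov = 1.01 V, the device is in saturation.
I_D = ½ k_n V_ov² (1 + λ V_DS) = 0.5 × 3.71 × 1.01² × (1 + 0.091 × 4.56) = 2.68 mA.

Saturation; I_D = 2.68 mA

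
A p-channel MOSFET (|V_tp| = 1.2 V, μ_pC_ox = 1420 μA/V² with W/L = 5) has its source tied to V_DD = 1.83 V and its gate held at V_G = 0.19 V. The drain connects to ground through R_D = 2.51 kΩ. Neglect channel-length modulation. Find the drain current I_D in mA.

V_SG = V_DD − V_G = 1.83 − 0.19 = 1.64 V, so V_ov = 1.64 − 1.2 = 0.44 V.
k_p = μ_pC_ox · (W/L) = 7.1 mA/V².
Assume saturation: I_D = ½ k_p V_ov² = 0.5 × 7.1 × 0.44² = 0.687 mA, giving V_SD = V_DD − I_D R_D = 1.83 − 0.687 × 2.51 = 0.105 V.
But 0.105 V < V_ov = 0.44 V, so the device is actually in triode.
In triode I_D = k_p[V_ov V_SD − ½ V_SD²] and I_D = (V_DD − V_SD)/R_D. Equating: 8.91 V_SD² − 8.841 V_SD + 1.83 = 0, giving V_SD = 0.294 V (the root below V_ov).
I_D = (1.83 − 0.294) / 2.51 = 0.612 mA.

I_D = 0.612 mA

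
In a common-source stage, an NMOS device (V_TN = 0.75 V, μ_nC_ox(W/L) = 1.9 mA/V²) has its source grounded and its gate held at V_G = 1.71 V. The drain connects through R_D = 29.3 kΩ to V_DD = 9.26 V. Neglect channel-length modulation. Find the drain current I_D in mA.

I_D = 0.310 mA

V_GS = V_G = 1.71 V, so V_ov = 1.71 − 0.75 = 0.96 V.
Assume saturation: I_D = ½ k_n V_ov² = 0.5 × 1.9 × 0.96² = 0.876 mA, giving V_DS = V_DD − I_D R_D = 9.26 − 0.876 × 29.3 = -16.4 V.
But -16.4 V < V_ov = 0.96 V, so the device is actually in triode.
In triode I_D = k_n[V_ov V_DS − ½ V_DS²] and I_D = (V_DD − V_DS)/R_D. Equating: 27.8 V_DS² − 54.44 V_DS + 9.26 = 0, giving V_DS = 0.188 V (the root below V_ov).
I_D = (9.26 − 0.188) / 29.3 = 0.31 mA.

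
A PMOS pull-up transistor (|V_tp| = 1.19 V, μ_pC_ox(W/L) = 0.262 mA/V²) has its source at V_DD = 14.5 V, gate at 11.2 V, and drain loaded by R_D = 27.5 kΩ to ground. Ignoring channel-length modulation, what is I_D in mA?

V_SG = V_DD − V_G = 14.5 − 11.2 = 3.3 V, so V_ov = 3.3 − 1.19 = 2.11 V.
Assume saturation: I_D = ½ k_p V_ov² = 0.5 × 0.262 × 2.11² = 0.583 mA, giving V_SD = V_DD − I_D R_D = 14.5 − 0.583 × 27.5 = -1.54 V.
But -1.54 V < V_ov = 2.11 V, so the device is actually in triode.
In triode I_D = k_p[V_ov V_SD − ½ V_SD²] and I_D = (V_DD − V_SD)/R_D. Equating: 3.6 V_SD² − 16.2 V_SD + 14.5 = 0, giving V_SD = 1.23 V (the root below V_ov).
I_D = (14.5 − 1.23) / 27.5 = 0.482 mA.

I_D = 0.482 mA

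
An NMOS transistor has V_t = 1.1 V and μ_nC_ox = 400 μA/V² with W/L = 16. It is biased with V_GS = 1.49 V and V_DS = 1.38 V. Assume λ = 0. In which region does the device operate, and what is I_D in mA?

k_n = μ_nC_ox · (W/L) = 6.4 mA/V².
V_ov = V_GS − V_t = 1.49 − 1.1 = 0.39 V.
Since V_DS = 1.38 V ≥ V_ov = 0.39 V, the device is in saturation.
I_D = ½ k_n V_ov² = 0.5 × 6.4 × 0.39² = 0.487 mA.

Saturation; I_D = 0.487 mA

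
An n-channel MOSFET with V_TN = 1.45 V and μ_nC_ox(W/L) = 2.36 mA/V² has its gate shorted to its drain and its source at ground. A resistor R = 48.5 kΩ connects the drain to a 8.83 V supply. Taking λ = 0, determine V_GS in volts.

V_GS = 1.80 V

With gate tied to drain, V_GS = V_DS ≥ V_GS − V_TN, so the device is in saturation.
KCL at the drain: ½ k_n (V_GS − V_TN)² = (V_DD − V_GS)/R.
Let x = V_GS − 1.45. Then 57.2 x² + x − 7.38 = 0, giving x = 0.35 V (positive root), so V_GS = 1.8 V.
I_D = (V_DD − V_GS)/R = (8.83 − 1.8) / 48.5 = 0.145 mA.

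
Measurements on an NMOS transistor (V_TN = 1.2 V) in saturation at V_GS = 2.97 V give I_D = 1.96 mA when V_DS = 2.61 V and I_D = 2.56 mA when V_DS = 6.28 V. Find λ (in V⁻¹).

With V_GS fixed, I_D ∝ (1 + λ V_DS) in saturation, so I_D2/I_D1 = (1 + λ V_DS2)/(1 + λ V_DS1).
2.56/1.96 = 1.306 = (1 + 6.28 λ)/(1 + 2.61 λ).
Solving: λ (I_D1 V_DS2 − I_D2 V_DS1) = I_D2 − I_D1, so λ = (2.56 − 1.96) / (1.96 × 6.28 − 2.56 × 2.61) = 0.6 / 5.63 = 0.107 V⁻¹.

λ = 0.107 V⁻¹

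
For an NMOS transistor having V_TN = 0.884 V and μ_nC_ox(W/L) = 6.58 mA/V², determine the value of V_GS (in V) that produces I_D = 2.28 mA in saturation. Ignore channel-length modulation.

In saturation I_D = ½ k_n (V_GS − V_TN)², so V_GS − V_TN = √(2 I_D / k_n) = √(2 × 2.28 / 6.58) = 0.832 V.
V_GS = 0.884 + 0.832 = 1.72 V.

V_GS = 1.72 V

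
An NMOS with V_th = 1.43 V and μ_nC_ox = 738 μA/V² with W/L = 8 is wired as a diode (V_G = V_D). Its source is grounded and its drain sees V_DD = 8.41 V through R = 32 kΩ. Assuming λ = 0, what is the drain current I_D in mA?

With gate tied to drain, V_GS = V_DS ≥ V_GS − V_th, so the device is in saturation.
k_n = μ_nC_ox · (W/L) = 5.904 mA/V².
KCL at the drain: ½ k_n (V_GS − V_th)² = (V_DD − V_GS)/R.
Let x = V_GS − 1.43. Then 94.5 x² + x − 6.98 = 0, giving x = 0.267 V (positive root), so V_GS = 1.7 V.
I_D = (V_DD − V_GS)/R = (8.41 − 1.7) / 32 = 0.21 mA.

I_D = 0.210 mA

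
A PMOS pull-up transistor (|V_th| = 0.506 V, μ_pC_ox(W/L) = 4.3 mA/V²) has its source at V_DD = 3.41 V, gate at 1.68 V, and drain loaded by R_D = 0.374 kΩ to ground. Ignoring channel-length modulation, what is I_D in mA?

V_SG = V_DD − V_G = 3.41 − 1.68 = 1.73 V, so V_ov = 1.73 − 0.506 = 1.22 V.
Assume saturation: I_D = ½ k_p V_ov² = 0.5 × 4.3 × 1.22² = 3.22 mA, giving V_SD = V_DD − I_D R_D = 3.41 − 3.22 × 0.374 = 2.21 V.
V_SD = 2.21 V ≥ V_ov = 1.22 V, confirming saturation.

I_D = 3.22 mA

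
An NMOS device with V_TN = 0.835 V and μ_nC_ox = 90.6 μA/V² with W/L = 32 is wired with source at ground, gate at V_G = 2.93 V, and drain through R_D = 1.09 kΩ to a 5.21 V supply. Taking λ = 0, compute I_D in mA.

V_GS = V_G = 2.93 V, so V_ov = 2.93 − 0.835 = 2.1 V.
k_n = μ_nC_ox · (W/L) = 2.899 mA/V².
Assume saturation: I_D = ½ k_n V_ov² = 0.5 × 2.899 × 2.1² = 6.36 mA, giving V_DS = V_DD − I_D R_D = 5.21 − 6.36 × 1.09 = -1.72 V.
But -1.72 V < V_ov = 2.1 V, so the device is actually in triode.
In triode I_D = k_n[V_ov V_DS − ½ V_DS²] and I_D = (V_DD − V_DS)/R_D. Equating: 1.58 V_DS² − 7.62 V_DS + 5.21 = 0, giving V_DS = 0.825 V (the root below V_ov).
I_D = (5.21 − 0.825) / 1.09 = 4.02 mA.

I_D = 4.02 mA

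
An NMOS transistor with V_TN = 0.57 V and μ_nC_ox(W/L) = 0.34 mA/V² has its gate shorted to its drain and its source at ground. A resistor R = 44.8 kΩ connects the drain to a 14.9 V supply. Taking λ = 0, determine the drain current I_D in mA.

I_D = 0.291 mA

With gate tied to drain, V_GS = V_DS ≥ V_GS − V_TN, so the device is in saturation.
KCL at the drain: ½ k_n (V_GS − V_TN)² = (V_DD − V_GS)/R.
Let x = V_GS − 0.57. Then 7.62 x² + x − 14.33 = 0, giving x = 1.31 V (positive root), so V_GS = 1.88 V.
I_D = (V_DD − V_GS)/R = (14.9 − 1.88) / 44.8 = 0.291 mA.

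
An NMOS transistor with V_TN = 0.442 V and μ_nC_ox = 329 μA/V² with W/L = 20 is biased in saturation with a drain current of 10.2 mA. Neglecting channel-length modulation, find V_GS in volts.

V_GS = 2.20 V

k_n = μ_nC_ox · (W/L) = 6.58 mA/V².
In saturation I_D = ½ k_n (V_GS − V_TN)², so V_GS − V_TN = √(2 I_D / k_n) = √(2 × 10.2 / 6.58) = 1.76 V.
V_GS = 0.442 + 1.76 = 2.2 V.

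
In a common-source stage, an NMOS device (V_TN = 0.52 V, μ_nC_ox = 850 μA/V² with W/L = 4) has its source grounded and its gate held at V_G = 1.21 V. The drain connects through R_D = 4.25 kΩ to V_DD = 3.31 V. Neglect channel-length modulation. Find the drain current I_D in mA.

I_D = 0.681 mA

V_GS = V_G = 1.21 V, so V_ov = 1.21 − 0.52 = 0.69 V.
k_n = μ_nC_ox · (W/L) = 3.4 mA/V².
Assume saturation: I_D = ½ k_n V_ov² = 0.5 × 3.4 × 0.69² = 0.809 mA, giving V_DS = V_DD − I_D R_D = 3.31 − 0.809 × 4.25 = -0.13 V.
But -0.13 V < V_ov = 0.69 V, so the device is actually in triode.
In triode I_D = k_n[V_ov V_DS − ½ V_DS²] and I_D = (V_DD − V_DS)/R_D. Equating: 7.22 V_DS² − 10.97 V_DS + 3.31 = 0, giving V_DS = 0.415 V (the root below V_ov).
I_D = (3.31 − 0.415) / 4.25 = 0.681 mA.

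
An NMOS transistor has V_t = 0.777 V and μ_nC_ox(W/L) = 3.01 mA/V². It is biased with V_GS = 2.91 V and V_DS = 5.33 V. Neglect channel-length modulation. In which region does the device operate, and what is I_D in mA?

Saturation; I_D = 6.85 mA

V_ov = V_GS − V_t = 2.91 − 0.777 = 2.13 V.
Since V_DS = 5.33 V ≥ V_ov = 2.13 V, the device is in saturation.
I_D = ½ k_n V_ov² = 0.5 × 3.01 × 2.13² = 6.85 mA.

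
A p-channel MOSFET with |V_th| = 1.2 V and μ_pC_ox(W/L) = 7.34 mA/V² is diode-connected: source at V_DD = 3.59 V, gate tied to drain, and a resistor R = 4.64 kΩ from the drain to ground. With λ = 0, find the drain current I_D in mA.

With gate tied to drain, V_SG = V_SD ≥ V_SG − |V_th|, so the device is in saturation.
KCL at the drain: ½ k_p (V_SG − |V_th|)² = (V_DD − V_SG)/R.
Let x = V_SG − 1.2. Then 17 x² + x − 2.39 = 0, giving x = 0.346 V (positive root), so V_SG = 1.55 V.
I_D = (V_DD − V_SG)/R = (3.59 − 1.55) / 4.64 = 0.44 mA.

I_D = 0.440 mA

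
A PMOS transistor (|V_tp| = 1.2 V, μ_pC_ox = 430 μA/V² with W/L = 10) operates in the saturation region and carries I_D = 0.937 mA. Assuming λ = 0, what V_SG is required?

k_p = μ_pC_ox · (W/L) = 4.3 mA/V².
In saturation I_D = ½ k_p (V_SG − |V_tp|)², so V_SG − |V_tp| = √(2 I_D / k_p) = √(2 × 0.937 / 4.3) = 0.66 V.
V_SG = 1.2 + 0.66 = 1.86 V.

V_SG = 1.86 V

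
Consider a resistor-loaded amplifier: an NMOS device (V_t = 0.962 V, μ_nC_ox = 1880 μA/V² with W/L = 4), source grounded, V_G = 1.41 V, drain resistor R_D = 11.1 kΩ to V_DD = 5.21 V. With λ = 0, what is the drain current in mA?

V_GS = V_G = 1.41 V, so V_ov = 1.41 − 0.962 = 0.448 V.
k_n = μ_nC_ox · (W/L) = 7.52 mA/V².
Assume saturation: I_D = ½ k_n V_ov² = 0.5 × 7.52 × 0.448² = 0.755 mA, giving V_DS = V_DD − I_D R_D = 5.21 − 0.755 × 11.1 = -3.17 V.
But -3.17 V < V_ov = 0.448 V, so the device is actually in triode.
In triode I_D = k_n[V_ov V_DS − ½ V_DS²] and I_D = (V_DD − V_DS)/R_D. Equating: 41.7 V_DS² − 38.4 V_DS + 5.21 = 0, giving V_DS = 0.165 V (the root below V_ov).
I_D = (5.21 − 0.165) / 11.1 = 0.454 mA.

I_D = 0.454 mA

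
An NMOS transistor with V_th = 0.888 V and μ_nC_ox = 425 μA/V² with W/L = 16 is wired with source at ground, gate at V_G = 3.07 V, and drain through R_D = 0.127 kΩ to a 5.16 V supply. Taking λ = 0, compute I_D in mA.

I_D = 16.2 mA

V_GS = V_G = 3.07 V, so V_ov = 3.07 − 0.888 = 2.18 V.
k_n = μ_nC_ox · (W/L) = 6.8 mA/V².
Assume saturation: I_D = ½ k_n V_ov² = 0.5 × 6.8 × 2.18² = 16.2 mA, giving V_DS = V_DD − I_D R_D = 5.16 − 16.2 × 0.127 = 3.1 V.
V_DS = 3.1 V ≥ V_ov = 2.18 V, confirming saturation.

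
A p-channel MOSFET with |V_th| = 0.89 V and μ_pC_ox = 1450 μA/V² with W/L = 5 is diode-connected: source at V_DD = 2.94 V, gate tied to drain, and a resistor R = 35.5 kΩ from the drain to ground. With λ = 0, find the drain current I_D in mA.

With gate tied to drain, V_SG = V_SD ≥ V_SG − |V_th|, so the device is in saturation.
k_p = μ_pC_ox · (W/L) = 7.25 mA/V².
KCL at the drain: ½ k_p (V_SG − |V_th|)² = (V_DD − V_SG)/R.
Let x = V_SG − 0.89. Then 129 x² + x − 2.05 = 0, giving x = 0.122 V (positive root), so V_SG = 1.01 V.
I_D = (V_DD − V_SG)/R = (2.94 − 1.01) / 35.5 = 0.0543 mA.

I_D = 0.0543 mA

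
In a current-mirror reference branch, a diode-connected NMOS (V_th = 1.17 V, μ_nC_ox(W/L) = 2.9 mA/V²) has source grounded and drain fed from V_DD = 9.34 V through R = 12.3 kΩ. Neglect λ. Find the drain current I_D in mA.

I_D = 0.611 mA

With gate tied to drain, V_GS = V_DS ≥ V_GS − V_th, so the device is in saturation.
KCL at the drain: ½ k_n (V_GS − V_th)² = (V_DD − V_GS)/R.
Let x = V_GS − 1.17. Then 17.8 x² + x − 8.17 = 0, giving x = 0.649 V (positive root), so V_GS = 1.82 V.
I_D = (V_DD − V_GS)/R = (9.34 − 1.82) / 12.3 = 0.611 mA.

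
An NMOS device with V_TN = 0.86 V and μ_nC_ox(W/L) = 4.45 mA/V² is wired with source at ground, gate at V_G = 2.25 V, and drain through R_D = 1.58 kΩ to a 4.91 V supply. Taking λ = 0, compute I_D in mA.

V_GS = V_G = 2.25 V, so V_ov = 2.25 − 0.86 = 1.39 V.
Assume saturation: I_D = ½ k_n V_ov² = 0.5 × 4.45 × 1.39² = 4.3 mA, giving V_DS = V_DD − I_D R_D = 4.91 − 4.3 × 1.58 = -1.88 V.
But -1.88 V < V_ov = 1.39 V, so the device is actually in triode.
In triode I_D = k_n[V_ov V_DS − ½ V_DS²] and I_D = (V_DD − V_DS)/R_D. Equating: 3.52 V_DS² − 10.77 V_DS + 4.91 = 0, giving V_DS = 0.557 V (the root below V_ov).
I_D = (4.91 − 0.557) / 1.58 = 2.76 mA.

I_D = 2.76 mA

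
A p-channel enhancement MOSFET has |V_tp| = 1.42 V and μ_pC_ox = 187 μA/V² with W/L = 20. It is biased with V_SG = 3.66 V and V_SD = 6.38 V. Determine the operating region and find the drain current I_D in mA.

Saturation; I_D = 9.38 mA

k_p = μ_pC_ox · (W/L) = 3.74 mA/V².
V_ov = V_SG − |V_tp| = 3.66 − 1.42 = 2.24 V.
Since V_SD = 6.38 V ≥ V_ov = 2.24 V, the device is in saturation.
I_D = ½ k_p V_ov² = 0.5 × 3.74 × 2.24² = 9.38 mA.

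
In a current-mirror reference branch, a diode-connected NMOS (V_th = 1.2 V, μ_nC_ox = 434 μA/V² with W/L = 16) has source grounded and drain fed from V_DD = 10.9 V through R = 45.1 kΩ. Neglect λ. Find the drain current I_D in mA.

I_D = 0.210 mA

With gate tied to drain, V_GS = V_DS ≥ V_GS − V_th, so the device is in saturation.
k_n = μ_nC_ox · (W/L) = 6.944 mA/V².
KCL at the drain: ½ k_n (V_GS − V_th)² = (V_DD − V_GS)/R.
Let x = V_GS − 1.2. Then 157 x² + x − 9.7 = 0, giving x = 0.246 V (positive root), so V_GS = 1.45 V.
I_D = (V_DD − V_GS)/R = (10.9 − 1.45) / 45.1 = 0.21 mA.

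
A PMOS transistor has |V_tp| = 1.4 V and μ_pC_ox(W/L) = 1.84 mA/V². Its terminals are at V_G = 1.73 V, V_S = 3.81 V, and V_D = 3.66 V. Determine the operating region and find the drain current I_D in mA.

Triode; I_D = 0.167 mA

V_SG = V_S − V_G = 3.81 − 1.73 = 2.08 V; V_SD = V_S − V_D = 3.81 − 3.66 = 0.15 V.
V_ov = V_SG − |V_tp| = 2.08 − 1.4 = 0.68 V.
Since V_SD = 0.15 V < V_ov = 0.68 V, the device is in the triode region.
I_D = k_p [V_ov · V_SD − ½ V_SD²] = 1.84 × [0.68 × 0.15 − 0.5 × 0.15²] = 0.167 mA.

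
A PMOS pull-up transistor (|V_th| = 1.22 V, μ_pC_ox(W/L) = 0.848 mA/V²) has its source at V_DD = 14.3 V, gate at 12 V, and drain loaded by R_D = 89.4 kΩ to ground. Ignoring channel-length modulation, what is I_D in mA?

V_SG = V_DD − V_G = 14.3 − 12 = 2.3 V, so V_ov = 2.3 − 1.22 = 1.08 V.
Assume saturation: I_D = ½ k_p V_ov² = 0.5 × 0.848 × 1.08² = 0.495 mA, giving V_SD = V_DD − I_D R_D = 14.3 − 0.495 × 89.4 = -29.9 V.
But -29.9 V < V_ov = 1.08 V, so the device is actually in triode.
In triode I_D = k_p[V_ov V_SD − ½ V_SD²] and I_D = (V_DD − V_SD)/R_D. Equating: 37.9 V_SD² − 82.88 V_SD + 14.3 = 0, giving V_SD = 0.189 V (the root below V_ov).
I_D = (14.3 − 0.189) / 89.4 = 0.158 mA.

I_D = 0.158 mA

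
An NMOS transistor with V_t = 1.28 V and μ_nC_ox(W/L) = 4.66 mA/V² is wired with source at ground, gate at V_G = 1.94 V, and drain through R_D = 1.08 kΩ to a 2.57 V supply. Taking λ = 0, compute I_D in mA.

V_GS = V_G = 1.94 V, so V_ov = 1.94 − 1.28 = 0.66 V.
Assume saturation: I_D = ½ k_n V_ov² = 0.5 × 4.66 × 0.66² = 1.01 mA, giving V_DS = V_DD − I_D R_D = 2.57 − 1.01 × 1.08 = 1.47 V.
V_DS = 1.47 V ≥ V_ov = 0.66 V, confirming saturation.

I_D = 1.01 mA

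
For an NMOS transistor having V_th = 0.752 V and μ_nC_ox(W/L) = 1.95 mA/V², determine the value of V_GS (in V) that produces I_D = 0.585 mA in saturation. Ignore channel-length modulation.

V_GS = 1.53 V

In saturation I_D = ½ k_n (V_GS − V_th)², so V_GS − V_th = √(2 I_D / k_n) = √(2 × 0.585 / 1.95) = 0.775 V.
V_GS = 0.752 + 0.775 = 1.53 V.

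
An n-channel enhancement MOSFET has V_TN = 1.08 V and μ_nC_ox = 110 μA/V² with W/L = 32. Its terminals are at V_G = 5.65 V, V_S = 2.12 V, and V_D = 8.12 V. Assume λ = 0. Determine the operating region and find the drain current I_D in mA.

Saturation; I_D = 10.6 mA

V_GS = V_G − V_S = 5.65 − 2.12 = 3.53 V; V_DS = V_D − V_S = 8.12 − 2.12 = 6 V.
k_n = μ_nC_ox · (W/L) = 3.52 mA/V².
V_ov = V_GS − V_TN = 3.53 − 1.08 = 2.45 V.
Since V_DS = 6 V ≥ V_ov = 2.45 V, the device is in saturation.
I_D = ½ k_n V_ov² = 0.5 × 3.52 × 2.45² = 10.6 mA.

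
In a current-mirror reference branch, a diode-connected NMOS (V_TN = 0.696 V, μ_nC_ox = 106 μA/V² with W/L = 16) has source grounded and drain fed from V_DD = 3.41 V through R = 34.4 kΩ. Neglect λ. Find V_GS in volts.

With gate tied to drain, V_GS = V_DS ≥ V_GS − V_TN, so the device is in saturation.
k_n = μ_nC_ox · (W/L) = 1.696 mA/V².
KCL at the drain: ½ k_n (V_GS − V_TN)² = (V_DD − V_GS)/R.
Let x = V_GS − 0.696. Then 29.2 x² + x − 2.714 = 0, giving x = 0.288 V (positive root), so V_GS = 0.984 V.
I_D = (V_DD − V_GS)/R = (3.41 − 0.984) / 34.4 = 0.0705 mA.

V_GS = 0.984 V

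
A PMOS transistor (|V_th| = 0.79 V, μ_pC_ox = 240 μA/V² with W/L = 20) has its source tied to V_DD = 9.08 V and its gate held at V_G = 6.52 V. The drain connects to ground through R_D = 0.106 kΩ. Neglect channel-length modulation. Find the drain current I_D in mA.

V_SG = V_DD − V_G = 9.08 − 6.52 = 2.56 V, so V_ov = 2.56 − 0.79 = 1.77 V.
k_p = μ_pC_ox · (W/L) = 4.8 mA/V².
Assume saturation: I_D = ½ k_p V_ov² = 0.5 × 4.8 × 1.77² = 7.52 mA, giving V_SD = V_DD − I_D R_D = 9.08 − 7.52 × 0.106 = 8.28 V.
V_SD = 8.28 V ≥ V_ov = 1.77 V, confirming saturation.

I_D = 7.52 mA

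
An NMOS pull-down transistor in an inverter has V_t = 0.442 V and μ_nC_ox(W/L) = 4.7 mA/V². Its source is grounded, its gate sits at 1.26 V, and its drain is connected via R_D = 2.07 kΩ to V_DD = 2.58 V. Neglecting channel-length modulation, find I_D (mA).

V_GS = V_G = 1.26 V, so V_ov = 1.26 − 0.442 = 0.818 V.
Assume saturation: I_D = ½ k_n V_ov² = 0.5 × 4.7 × 0.818² = 1.57 mA, giving V_DS = V_DD − I_D R_D = 2.58 − 1.57 × 2.07 = -0.675 V.
But -0.675 V < V_ov = 0.818 V, so the device is actually in triode.
In triode I_D = k_n[V_ov V_DS − ½ V_DS²] and I_D = (V_DD − V_DS)/R_D. Equating: 4.86 V_DS² − 8.958 V_DS + 2.58 = 0, giving V_DS = 0.357 V (the root below V_ov).
I_D = (2.58 − 0.357) / 2.07 = 1.07 mA.

I_D = 1.07 mA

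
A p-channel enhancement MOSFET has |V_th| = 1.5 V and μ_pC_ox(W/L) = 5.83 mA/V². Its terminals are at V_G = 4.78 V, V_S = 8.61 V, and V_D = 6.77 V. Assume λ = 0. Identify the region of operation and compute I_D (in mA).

V_SG = V_S − V_G = 8.61 − 4.78 = 3.83 V; V_SD = V_S − V_D = 8.61 − 6.77 = 1.84 V.
V_ov = V_SG − |V_th| = 3.83 − 1.5 = 2.33 V.
Since V_SD = 1.84 V < V_ov = 2.33 V, the device is in the triode region.
I_D = k_p [V_ov · V_SD − ½ V_SD²] = 5.83 × [2.33 × 1.84 − 0.5 × 1.84²] = 15.1 mA.

Triode; I_D = 15.1 mA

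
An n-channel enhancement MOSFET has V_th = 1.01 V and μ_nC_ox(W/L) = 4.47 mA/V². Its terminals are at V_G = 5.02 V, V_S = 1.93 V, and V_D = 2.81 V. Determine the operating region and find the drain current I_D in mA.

V_GS = V_G − V_S = 5.02 − 1.93 = 3.09 V; V_DS = V_D − V_S = 2.81 − 1.93 = 0.88 V.
V_ov = V_GS − V_th = 3.09 − 1.01 = 2.08 V.
Since V_DS = 0.88 V < V_ov = 2.08 V, the device is in the triode region.
I_D = k_n [V_ov · V_DS − ½ V_DS²] = 4.47 × [2.08 × 0.88 − 0.5 × 0.88²] = 6.45 mA.

Triode; I_D = 6.45 mA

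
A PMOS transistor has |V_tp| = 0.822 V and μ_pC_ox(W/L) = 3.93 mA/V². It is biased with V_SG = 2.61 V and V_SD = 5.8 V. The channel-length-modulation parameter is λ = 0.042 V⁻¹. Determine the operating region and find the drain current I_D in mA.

Saturation; I_D = 7.81 mA

V_ov = V_SG − |V_tp| = 2.61 − 0.822 = 1.79 V.
Since V_SD = 5.8 V ≥ V_ov = 1.79 V, the device is in saturation.
I_D = ½ k_p V_ov² (1 + λ V_SD) = 0.5 × 3.93 × 1.79² × (1 + 0.042 × 5.8) = 7.81 mA.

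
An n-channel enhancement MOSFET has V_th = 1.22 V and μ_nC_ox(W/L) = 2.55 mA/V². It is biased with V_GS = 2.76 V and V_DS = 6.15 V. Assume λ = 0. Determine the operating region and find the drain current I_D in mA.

Saturation; I_D = 3.02 mA

V_ov = V_GS − V_th = 2.76 − 1.22 = 1.54 V.
Since V_DS = 6.15 V ≥ V_ov = 1.54 V, the device is in saturation.
I_D = ½ k_n V_ov² = 0.5 × 2.55 × 1.54² = 3.02 mA.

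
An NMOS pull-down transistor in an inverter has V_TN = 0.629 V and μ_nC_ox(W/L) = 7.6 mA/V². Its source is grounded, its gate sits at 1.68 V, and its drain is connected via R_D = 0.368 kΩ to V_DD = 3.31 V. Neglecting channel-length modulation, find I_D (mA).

V_GS = V_G = 1.68 V, so V_ov = 1.68 − 0.629 = 1.05 V.
Assume saturation: I_D = ½ k_n V_ov² = 0.5 × 7.6 × 1.05² = 4.2 mA, giving V_DS = V_DD − I_D R_D = 3.31 − 4.2 × 0.368 = 1.77 V.
V_DS = 1.77 V ≥ V_ov = 1.05 V, confirming saturation.

I_D = 4.20 mA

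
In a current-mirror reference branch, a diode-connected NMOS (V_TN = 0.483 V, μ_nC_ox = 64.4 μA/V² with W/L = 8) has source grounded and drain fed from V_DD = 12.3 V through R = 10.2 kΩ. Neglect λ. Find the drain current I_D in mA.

With gate tied to drain, V_GS = V_DS ≥ V_GS − V_TN, so the device is in saturation.
k_n = μ_nC_ox · (W/L) = 0.5152 mA/V².
KCL at the drain: ½ k_n (V_GS − V_TN)² = (V_DD − V_GS)/R.
Let x = V_GS − 0.483. Then 2.63 x² + x − 11.82 = 0, giving x = 1.94 V (positive root), so V_GS = 2.42 V.
I_D = (V_DD − V_GS)/R = (12.3 − 2.42) / 10.2 = 0.968 mA.

I_D = 0.968 mA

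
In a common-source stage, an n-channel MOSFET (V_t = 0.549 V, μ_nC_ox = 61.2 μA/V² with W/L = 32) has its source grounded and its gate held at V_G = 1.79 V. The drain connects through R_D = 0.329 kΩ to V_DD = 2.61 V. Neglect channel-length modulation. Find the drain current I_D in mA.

I_D = 1.51 mA

V_GS = V_G = 1.79 V, so V_ov = 1.79 − 0.549 = 1.24 V.
k_n = μ_nC_ox · (W/L) = 1.958 mA/V².
Assume saturation: I_D = ½ k_n V_ov² = 0.5 × 1.958 × 1.24² = 1.51 mA, giving V_DS = V_DD − I_D R_D = 2.61 − 1.51 × 0.329 = 2.11 V.
V_DS = 2.11 V ≥ V_ov = 1.24 V, confirming saturation.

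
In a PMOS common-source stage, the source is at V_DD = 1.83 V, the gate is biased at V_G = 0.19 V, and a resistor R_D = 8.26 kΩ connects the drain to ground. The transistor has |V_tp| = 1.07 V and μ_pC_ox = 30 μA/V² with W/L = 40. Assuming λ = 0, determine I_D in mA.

I_D = 0.175 mA

V_SG = V_DD − V_G = 1.83 − 0.19 = 1.64 V, so V_ov = 1.64 − 1.07 = 0.57 V.
k_p = μ_pC_ox · (W/L) = 1.2 mA/V².
Assume saturation: I_D = ½ k_p V_ov² = 0.5 × 1.2 × 0.57² = 0.195 mA, giving V_SD = V_DD − I_D R_D = 1.83 − 0.195 × 8.26 = 0.22 V.
But 0.22 V < V_ov = 0.57 V, so the device is actually in triode.
In triode I_D = k_p[V_ov V_SD − ½ V_SD²] and I_D = (V_DD − V_SD)/R_D. Equating: 4.96 V_SD² − 6.65 V_SD + 1.83 = 0, giving V_SD = 0.387 V (the root below V_ov).
I_D = (1.83 − 0.387) / 8.26 = 0.175 mA.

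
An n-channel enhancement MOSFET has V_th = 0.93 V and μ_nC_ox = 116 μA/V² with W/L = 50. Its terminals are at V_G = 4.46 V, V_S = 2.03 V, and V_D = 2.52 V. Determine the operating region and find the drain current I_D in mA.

V_GS = V_G − V_S = 4.46 − 2.03 = 2.43 V; V_DS = V_D − V_S = 2.52 − 2.03 = 0.49 V.
k_n = μ_nC_ox · (W/L) = 5.8 mA/V².
V_ov = V_GS − V_th = 2.43 − 0.93 = 1.5 V.
Since V_DS = 0.49 V < V_ov = 1.5 V, the device is in the triode region.
I_D = k_n [V_ov · V_DS − ½ V_DS²] = 5.8 × [1.5 × 0.49 − 0.5 × 0.49²] = 3.57 mA.

Triode; I_D = 3.57 mA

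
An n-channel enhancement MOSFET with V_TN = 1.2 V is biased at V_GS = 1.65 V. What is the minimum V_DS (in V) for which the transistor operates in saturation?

The boundary between triode and saturation is V_DS = V_GS − V_TN = V_ov.
V_ov = 1.65 − 1.2 = 0.45 V.

V_DS,sat = 0.450 V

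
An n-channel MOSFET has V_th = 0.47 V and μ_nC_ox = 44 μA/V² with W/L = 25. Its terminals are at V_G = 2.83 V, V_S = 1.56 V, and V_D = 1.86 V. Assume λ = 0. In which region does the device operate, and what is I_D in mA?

Triode; I_D = 0.215 mA

V_GS = V_G − V_S = 2.83 − 1.56 = 1.27 V; V_DS = V_D − V_S = 1.86 − 1.56 = 0.3 V.
k_n = μ_nC_ox · (W/L) = 1.1 mA/V².
V_ov = V_GS − V_th = 1.27 − 0.47 = 0.8 V.
Since V_DS = 0.3 V < V_ov = 0.8 V, the device is in the triode region.
I_D = k_n [V_ov · V_DS − ½ V_DS²] = 1.1 × [0.8 × 0.3 − 0.5 × 0.3²] = 0.215 mA.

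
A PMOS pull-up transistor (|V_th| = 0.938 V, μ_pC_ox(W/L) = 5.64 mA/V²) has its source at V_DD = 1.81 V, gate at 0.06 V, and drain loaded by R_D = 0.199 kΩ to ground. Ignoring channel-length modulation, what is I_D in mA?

V_SG = V_DD − V_G = 1.81 − 0.06 = 1.75 V, so V_ov = 1.75 − 0.938 = 0.812 V.
Assume saturation: I_D = ½ k_p V_ov² = 0.5 × 5.64 × 0.812² = 1.86 mA, giving V_SD = V_DD − I_D R_D = 1.81 − 1.86 × 0.199 = 1.44 V.
V_SD = 1.44 V ≥ V_ov = 0.812 V, confirming saturation.

I_D = 1.86 mA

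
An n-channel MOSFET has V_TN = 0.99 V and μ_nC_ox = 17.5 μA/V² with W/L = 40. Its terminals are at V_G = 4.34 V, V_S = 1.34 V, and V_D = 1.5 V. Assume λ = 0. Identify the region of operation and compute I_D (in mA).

V_GS = V_G − V_S = 4.34 − 1.34 = 3 V; V_DS = V_D − V_S = 1.5 − 1.34 = 0.16 V.
k_n = μ_nC_ox · (W/L) = 0.7 mA/V².
V_ov = V_GS − V_TN = 3 − 0.99 = 2.01 V.
Since V_DS = 0.16 V < V_ov = 2.01 V, the device is in the triode region.
I_D = k_n [V_ov · V_DS − ½ V_DS²] = 0.7 × [2.01 × 0.16 − 0.5 × 0.16²] = 0.216 mA.

Triode; I_D = 0.216 mA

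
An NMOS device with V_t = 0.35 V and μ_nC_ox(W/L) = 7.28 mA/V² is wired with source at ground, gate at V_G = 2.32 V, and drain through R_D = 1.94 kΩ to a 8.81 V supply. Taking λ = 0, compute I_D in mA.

I_D = 4.37 mA

V_GS = V_G = 2.32 V, so V_ov = 2.32 − 0.35 = 1.97 V.
Assume saturation: I_D = ½ k_n V_ov² = 0.5 × 7.28 × 1.97² = 14.1 mA, giving V_DS = V_DD − I_D R_D = 8.81 − 14.1 × 1.94 = -18.6 V.
But -18.6 V < V_ov = 1.97 V, so the device is actually in triode.
In triode I_D = k_n[V_ov V_DS − ½ V_DS²] and I_D = (V_DD − V_DS)/R_D. Equating: 7.06 V_DS² − 28.82 V_DS + 8.81 = 0, giving V_DS = 0.333 V (the root below V_ov).
I_D = (8.81 − 0.333) / 1.94 = 4.37 mA.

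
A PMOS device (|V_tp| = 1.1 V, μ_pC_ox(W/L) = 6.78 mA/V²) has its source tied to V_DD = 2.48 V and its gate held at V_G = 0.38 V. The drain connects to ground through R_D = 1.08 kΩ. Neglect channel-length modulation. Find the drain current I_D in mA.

V_SG = V_DD − V_G = 2.48 − 0.38 = 2.1 V, so V_ov = 2.1 − 1.1 = 1 V.
Assume saturation: I_D = ½ k_p V_ov² = 0.5 × 6.78 × 1² = 3.39 mA, giving V_SD = V_DD − I_D R_D = 2.48 − 3.39 × 1.08 = -1.18 V.
But -1.18 V < V_ov = 1 V, so the device is actually in triode.
In triode I_D = k_p[V_ov V_SD − ½ V_SD²] and I_D = (V_DD − V_SD)/R_D. Equating: 3.66 V_SD² − 8.322 V_SD + 2.48 = 0, giving V_SD = 0.353 V (the root below V_ov).
I_D = (2.48 − 0.353) / 1.08 = 1.97 mA.

I_D = 1.97 mA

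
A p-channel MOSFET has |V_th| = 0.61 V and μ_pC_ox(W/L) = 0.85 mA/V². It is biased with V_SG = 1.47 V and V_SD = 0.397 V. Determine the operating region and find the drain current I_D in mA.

V_ov = V_SG − |V_th| = 1.47 − 0.61 = 0.86 V.
Since V_SD = 0.397 V < V_ov = 0.86 V, the device is in the triode region.
I_D = k_p [V_ov · V_SD − ½ V_SD²] = 0.85 × [0.86 × 0.397 − 0.5 × 0.397²] = 0.223 mA.

Triode; I_D = 0.223 mA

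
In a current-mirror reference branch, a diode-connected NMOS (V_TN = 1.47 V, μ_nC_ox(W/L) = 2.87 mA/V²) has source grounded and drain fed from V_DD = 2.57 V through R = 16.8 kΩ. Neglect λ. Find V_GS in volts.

With gate tied to drain, V_GS = V_DS ≥ V_GS − V_TN, so the device is in saturation.
KCL at the drain: ½ k_n (V_GS − V_TN)² = (V_DD − V_GS)/R.
Let x = V_GS − 1.47. Then 24.1 x² + x − 1.1 = 0, giving x = 0.194 V (positive root), so V_GS = 1.66 V.
I_D = (V_DD − V_GS)/R = (2.57 − 1.66) / 16.8 = 0.0539 mA.

V_GS = 1.66 V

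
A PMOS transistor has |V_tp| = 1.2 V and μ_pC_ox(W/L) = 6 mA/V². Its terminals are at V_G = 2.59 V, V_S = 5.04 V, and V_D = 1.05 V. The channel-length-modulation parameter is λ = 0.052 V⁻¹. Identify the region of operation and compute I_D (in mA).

Saturation; I_D = 5.66 mA

V_SG = V_S − V_G = 5.04 − 2.59 = 2.45 V; V_SD = V_S − V_D = 5.04 − 1.05 = 3.99 V.
V_ov = V_SG − |V_tp| = 2.45 − 1.2 = 1.25 V.
Since V_SD = 3.99 V ≥ V_ov = 1.25 V, the device is in saturation.
I_D = ½ k_p V_ov² (1 + λ V_SD) = 0.5 × 6 × 1.25² × (1 + 0.052 × 3.99) = 5.66 mA.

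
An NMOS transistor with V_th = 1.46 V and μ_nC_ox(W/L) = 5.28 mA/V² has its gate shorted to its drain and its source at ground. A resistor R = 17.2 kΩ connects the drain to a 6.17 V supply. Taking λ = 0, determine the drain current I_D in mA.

With gate tied to drain, V_GS = V_DS ≥ V_GS − V_th, so the device is in saturation.
KCL at the drain: ½ k_n (V_GS − V_th)² = (V_DD − V_GS)/R.
Let x = V_GS − 1.46. Then 45.4 x² + x − 4.71 = 0, giving x = 0.311 V (positive root), so V_GS = 1.77 V.
I_D = (V_DD − V_GS)/R = (6.17 − 1.77) / 17.2 = 0.256 mA.

I_D = 0.256 mA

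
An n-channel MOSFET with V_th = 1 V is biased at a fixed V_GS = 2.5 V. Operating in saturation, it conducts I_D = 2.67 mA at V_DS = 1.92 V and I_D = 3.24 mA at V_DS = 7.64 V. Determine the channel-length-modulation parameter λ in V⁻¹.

With V_GS fixed, I_D ∝ (1 + λ V_DS) in saturation, so I_D2/I_D1 = (1 + λ V_DS2)/(1 + λ V_DS1).
3.24/2.67 = 1.213 = (1 + 7.64 λ)/(1 + 1.92 λ).
Solving: λ (I_D1 V_DS2 − I_D2 V_DS1) = I_D2 − I_D1, so λ = (3.24 − 2.67) / (2.67 × 7.64 − 3.24 × 1.92) = 0.57 / 14.2 = 0.0402 V⁻¹.

λ = 0.0402 V⁻¹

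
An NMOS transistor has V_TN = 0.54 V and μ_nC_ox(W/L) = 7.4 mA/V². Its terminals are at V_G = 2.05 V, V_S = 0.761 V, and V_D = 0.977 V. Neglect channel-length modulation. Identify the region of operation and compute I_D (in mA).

V_GS = V_G − V_S = 2.05 − 0.761 = 1.29 V; V_DS = V_D − V_S = 0.977 − 0.761 = 0.216 V.
V_ov = V_GS − V_TN = 1.29 − 0.54 = 0.749 V.
Since V_DS = 0.216 V < V_ov = 0.749 V, the device is in the triode region.
I_D = k_n [V_ov · V_DS − ½ V_DS²] = 7.4 × [0.749 × 0.216 − 0.5 × 0.216²] = 1.02 mA.

Triode; I_D = 1.02 mA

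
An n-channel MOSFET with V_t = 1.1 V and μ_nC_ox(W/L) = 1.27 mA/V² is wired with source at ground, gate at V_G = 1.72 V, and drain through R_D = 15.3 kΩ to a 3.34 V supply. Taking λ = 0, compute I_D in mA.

I_D = 0.196 mA

V_GS = V_G = 1.72 V, so V_ov = 1.72 − 1.1 = 0.62 V.
Assume saturation: I_D = ½ k_n V_ov² = 0.5 × 1.27 × 0.62² = 0.244 mA, giving V_DS = V_DD − I_D R_D = 3.34 − 0.244 × 15.3 = -0.395 V.
But -0.395 V < V_ov = 0.62 V, so the device is actually in triode.
In triode I_D = k_n[V_ov V_DS − ½ V_DS²] and I_D = (V_DD − V_DS)/R_D. Equating: 9.72 V_DS² − 13.05 V_DS + 3.34 = 0, giving V_DS = 0.344 V (the root below V_ov).
I_D = (3.34 − 0.344) / 15.3 = 0.196 mA.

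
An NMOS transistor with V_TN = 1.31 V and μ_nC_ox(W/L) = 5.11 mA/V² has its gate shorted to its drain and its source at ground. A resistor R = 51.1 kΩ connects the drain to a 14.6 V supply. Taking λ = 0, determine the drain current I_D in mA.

With gate tied to drain, V_GS = V_DS ≥ V_GS − V_TN, so the device is in saturation.
KCL at the drain: ½ k_n (V_GS − V_TN)² = (V_DD − V_GS)/R.
Let x = V_GS − 1.31. Then 131 x² + x − 13.29 = 0, giving x = 0.315 V (positive root), so V_GS = 1.63 V.
I_D = (V_DD − V_GS)/R = (14.6 − 1.63) / 51.1 = 0.254 mA.

I_D = 0.254 mA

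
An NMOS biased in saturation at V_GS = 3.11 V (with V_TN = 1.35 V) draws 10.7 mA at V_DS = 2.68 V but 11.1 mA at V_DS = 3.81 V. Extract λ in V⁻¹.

λ = 0.0363 V⁻¹

With V_GS fixed, I_D ∝ (1 + λ V_DS) in saturation, so I_D2/I_D1 = (1 + λ V_DS2)/(1 + λ V_DS1).
11.1/10.7 = 1.037 = (1 + 3.81 λ)/(1 + 2.68 λ).
Solving: λ (I_D1 V_DS2 − I_D2 V_DS1) = I_D2 − I_D1, so λ = (11.1 − 10.7) / (10.7 × 3.81 − 11.1 × 2.68) = 0.4 / 11 = 0.0363 V⁻¹.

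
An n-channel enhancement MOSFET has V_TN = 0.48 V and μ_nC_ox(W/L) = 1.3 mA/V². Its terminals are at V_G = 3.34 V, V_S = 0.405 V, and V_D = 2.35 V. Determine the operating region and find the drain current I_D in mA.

V_GS = V_G − V_S = 3.34 − 0.405 = 2.93 V; V_DS = V_D − V_S = 2.35 − 0.405 = 1.95 V.
V_ov = V_GS − V_TN = 2.93 − 0.48 = 2.45 V.
Since V_DS = 1.95 V < V_ov = 2.45 V, the device is in the triode region.
I_D = k_n [V_ov · V_DS − ½ V_DS²] = 1.3 × [2.45 × 1.95 − 0.5 × 1.95²] = 3.75 mA.

Triode; I_D = 3.75 mA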